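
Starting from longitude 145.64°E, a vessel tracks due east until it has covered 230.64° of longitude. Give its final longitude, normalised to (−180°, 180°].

16.28°E

Start at +145.64°; shift +230.64° → +376.28°.
+376.28° lies outside (−180°, 180°]; subtract 360° → +16.28°.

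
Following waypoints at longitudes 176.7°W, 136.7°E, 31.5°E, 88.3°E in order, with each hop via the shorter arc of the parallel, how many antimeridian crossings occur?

1

Leg 1: -176.7° → +136.7°, shortest Δλ = -46.6° (west) — crosses 180°.
Leg 2: +136.7° → +31.5°, shortest Δλ = -105.2° (west) — does not cross 180°.
Leg 3: +31.5° → +88.3°, shortest Δλ = 56.8° (east) — does not cross 180°.
Total crossings: 1.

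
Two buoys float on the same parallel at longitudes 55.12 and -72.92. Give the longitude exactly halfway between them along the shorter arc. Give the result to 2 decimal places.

-8.90°

Signed shortest Δλ from +55.12° to -72.92° is -128.04°.
Midpoint longitude = +55.12° + (-128.04°)/2 = +55.12° − 64.02° = -8.90°.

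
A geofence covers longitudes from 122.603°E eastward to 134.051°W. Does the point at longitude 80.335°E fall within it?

Band width going east from +122.603° to -134.051°: ((-134.051 − 122.603) mod 360) = 103.346°.
Offset of +80.335° east of the west edge: ((80.335 − 122.603) mod 360) = 317.732°.
317.732° > 103.346° ⇒ outside.

No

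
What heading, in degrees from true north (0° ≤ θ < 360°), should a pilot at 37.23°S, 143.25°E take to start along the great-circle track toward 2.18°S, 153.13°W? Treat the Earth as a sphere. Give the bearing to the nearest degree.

75°

Δλ = -153.13 − 143.25 = -296.38°; wrapped into (−180°, 180°]: 63.62°.
θ = atan2( sin Δλ · cos φ₂ , cos φ₁ · sin φ₂ − sin φ₁ · cos φ₂ · cos Δλ )
  = atan2(0.89522, 0.23834) = 75.092° → normalised to [0°, 360°): 75.092°.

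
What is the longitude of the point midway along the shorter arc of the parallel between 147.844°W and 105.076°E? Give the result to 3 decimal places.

158.616°E

Signed shortest Δλ from -147.844° to +105.076° is -107.080°.
Midpoint longitude = -147.844° + (-107.080°)/2 = -147.844° − 53.540° = -201.384°.
Normalise into (−180°, 180°]: +158.616°.
(The naïve average (-147.844 + +105.076)/2 = -21.384° is on the wrong side of the globe.)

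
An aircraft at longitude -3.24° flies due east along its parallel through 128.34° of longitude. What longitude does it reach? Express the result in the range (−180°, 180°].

+125.10°

Start at -3.24°; shift +128.34° → +125.10°.
+125.10° already lies in (−180°, 180°].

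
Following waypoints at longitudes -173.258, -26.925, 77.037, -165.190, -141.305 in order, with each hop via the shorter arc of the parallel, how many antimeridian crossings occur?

Leg 1: -173.258° → -26.925°, shortest Δλ = 146.333° (east) — does not cross 180°.
Leg 2: -26.925° → +77.037°, shortest Δλ = 103.962° (east) — does not cross 180°.
Leg 3: +77.037° → -165.190°, shortest Δλ = 117.773° (east) — crosses 180°.
Leg 4: -165.190° → -141.305°, shortest Δλ = 23.885° (east) — does not cross 180°.
Total crossings: 1.

1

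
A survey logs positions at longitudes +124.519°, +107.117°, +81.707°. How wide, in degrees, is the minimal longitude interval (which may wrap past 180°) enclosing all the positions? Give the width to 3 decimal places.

42.812°

Sort the longitudes: +81.707°, +107.117°, +124.519°.
Eastward gaps between consecutive values (wrapping around): 25.410°, 17.402°, 317.188°.
Largest gap = 317.188° ⇒ minimal covering band is its complement: 360° − 317.188° = 42.812°.
Band runs from +81.707° eastward to +124.519°.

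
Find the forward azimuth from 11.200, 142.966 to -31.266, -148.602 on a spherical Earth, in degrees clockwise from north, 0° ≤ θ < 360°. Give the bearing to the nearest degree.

Δλ = -148.602 − 142.966 = -291.568°; wrapped into (−180°, 180°]: 68.432°.
θ = atan2( sin Δλ · cos φ₂ , cos φ₁ · sin φ₂ − sin φ₁ · cos φ₂ · cos Δλ )
  = atan2(0.79492, -0.57016) = 125.650° → normalised to [0°, 360°): 125.650°.

126°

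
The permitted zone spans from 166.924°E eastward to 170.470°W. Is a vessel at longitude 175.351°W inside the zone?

Band width going east from +166.924° to -170.470°: ((-170.470 − 166.924) mod 360) = 22.606°.
Offset of -175.351° east of the west edge: ((-175.351 − 166.924) mod 360) = 17.725°.
17.725° ≤ 22.606° ⇒ inside.

Yes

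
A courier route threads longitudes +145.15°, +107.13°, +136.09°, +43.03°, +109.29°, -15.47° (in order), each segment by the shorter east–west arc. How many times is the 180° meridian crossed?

0

Leg 1: +145.15° → +107.13°, shortest Δλ = -38.02° (west) — does not cross 180°.
Leg 2: +107.13° → +136.09°, shortest Δλ = 28.96° (east) — does not cross 180°.
Leg 3: +136.09° → +43.03°, shortest Δλ = -93.06° (west) — does not cross 180°.
Leg 4: +43.03° → +109.29°, shortest Δλ = 66.26° (east) — does not cross 180°.
Leg 5: +109.29° → -15.47°, shortest Δλ = -124.76° (west) — does not cross 180°.
Total crossings: 0.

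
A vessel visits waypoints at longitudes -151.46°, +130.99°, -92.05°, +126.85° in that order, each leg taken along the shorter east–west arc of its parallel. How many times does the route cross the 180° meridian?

3

Leg 1: -151.46° → +130.99°, shortest Δλ = -77.55° (west) — crosses 180°.
Leg 2: +130.99° → -92.05°, shortest Δλ = 136.96° (east) — crosses 180°.
Leg 3: -92.05° → +126.85°, shortest Δλ = -141.1° (west) — crosses 180°.
Total crossings: 3.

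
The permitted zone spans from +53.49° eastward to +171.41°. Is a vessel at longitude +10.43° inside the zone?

No

Band width going east from +53.49° to +171.41°: ((171.41 − 53.49) mod 360) = 117.92°.
Offset of +10.43° east of the west edge: ((10.43 − 53.49) mod 360) = 316.94°.
316.94° > 117.92° ⇒ outside.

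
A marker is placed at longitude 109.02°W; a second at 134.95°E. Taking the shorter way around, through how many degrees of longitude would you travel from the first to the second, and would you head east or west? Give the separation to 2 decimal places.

Raw difference: 134.95 − -109.02 = 243.97°.
Normalise into (−180°, 180°]: 243.97° − 360° = -116.03°.
Negative ⇒ the second point lies to the west; separation 116.03°.

116.03° west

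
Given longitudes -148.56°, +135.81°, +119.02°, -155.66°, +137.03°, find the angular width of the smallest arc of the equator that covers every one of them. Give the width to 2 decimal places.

92.42°

Sort the longitudes: -155.66°, -148.56°, +119.02°, +135.81°, +137.03°.
Eastward gaps between consecutive values (wrapping around): 7.10°, 267.58°, 16.79°, 1.22°, 67.31°.
Largest gap = 267.58° ⇒ minimal covering band is its complement: 360° − 267.58° = 92.42°.
Band runs from +119.02° eastward to -148.56°, crossing the antimeridian.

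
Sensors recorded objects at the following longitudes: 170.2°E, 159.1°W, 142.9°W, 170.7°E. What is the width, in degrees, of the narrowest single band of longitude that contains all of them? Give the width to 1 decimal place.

Sort the longitudes: -159.1°, -142.9°, +170.2°, +170.7°.
Eastward gaps between consecutive values (wrapping around): 16.2°, 313.1°, 0.5°, 30.2°.
Largest gap = 313.1° ⇒ minimal covering band is its complement: 360° − 313.1° = 46.9°.
Band runs from +170.2° eastward to -142.9°, crossing the antimeridian.

46.9°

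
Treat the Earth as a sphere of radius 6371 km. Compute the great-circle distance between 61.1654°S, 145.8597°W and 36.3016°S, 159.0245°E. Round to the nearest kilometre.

4691 km

Δλ = 159.0245 − -145.8597 = 304.8842°; wrapped into (−180°, 180°]: -55.1158°.
Δφ = -36.3016 − -61.1654 = 24.8638°.
a = sin²(Δφ/2) + cos φ₁ · cos φ₂ · sin²(Δλ/2) = 0.129538.
c = 2·atan2(√a, √(1−a)) = 0.73635 rad → d = 6371·c ≈ 4691.29 km.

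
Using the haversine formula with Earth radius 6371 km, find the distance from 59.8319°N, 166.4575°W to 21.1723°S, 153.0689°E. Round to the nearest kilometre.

Δλ = 153.0689 − -166.4575 = 319.5264°; wrapped into (−180°, 180°]: -40.4736°.
Δφ = -21.1723 − 59.8319 = -81.0042°.
a = sin²(Δφ/2) + cos φ₁ · cos φ₂ · sin²(Δλ/2) = 0.477888.
c = 2·atan2(√a, √(1−a)) = 1.52656 rad → d = 6371·c ≈ 9725.70 km.

9726 km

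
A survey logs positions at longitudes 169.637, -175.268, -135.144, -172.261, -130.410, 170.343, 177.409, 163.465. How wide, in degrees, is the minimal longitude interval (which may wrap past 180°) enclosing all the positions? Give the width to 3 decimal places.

66.125°

Sort the longitudes: -175.268°, -172.261°, -135.144°, -130.410°, +163.465°, +169.637°, +170.343°, +177.409°.
Eastward gaps between consecutive values (wrapping around): 3.007°, 37.117°, 4.734°, 293.875°, 6.172°, 0.706°, 7.066°, 7.323°.
Largest gap = 293.875° ⇒ minimal covering band is its complement: 360° − 293.875° = 66.125°.
Band runs from +163.465° eastward to -130.410°, crossing the antimeridian.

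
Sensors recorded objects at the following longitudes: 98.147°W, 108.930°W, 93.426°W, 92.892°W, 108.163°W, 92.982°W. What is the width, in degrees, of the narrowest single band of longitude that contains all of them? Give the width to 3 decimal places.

Sort the longitudes: -108.930°, -108.163°, -98.147°, -93.426°, -92.982°, -92.892°.
Eastward gaps between consecutive values (wrapping around): 0.767°, 10.016°, 4.721°, 0.444°, 0.090°, 343.962°.
Largest gap = 343.962° ⇒ minimal covering band is its complement: 360° − 343.962° = 16.038°.
Band runs from -108.930° eastward to -92.892°.

16.038°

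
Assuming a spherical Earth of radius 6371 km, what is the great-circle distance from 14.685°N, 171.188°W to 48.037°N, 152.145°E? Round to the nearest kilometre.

Δλ = 152.145 − -171.188 = 323.333°; wrapped into (−180°, 180°]: -36.667°.
Δφ = 48.037 − 14.685 = 33.352°.
a = sin²(Δφ/2) + cos φ₁ · cos φ₂ · sin²(Δλ/2) = 0.146341.
c = 2·atan2(√a, √(1−a)) = 0.78510 rad → d = 6371·c ≈ 5001.87 km.

5002 km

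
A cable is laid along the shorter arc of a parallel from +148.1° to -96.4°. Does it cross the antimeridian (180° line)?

Yes

Naïve |-96.4 − 148.1| = 244.5° > 180°, so the shorter arc goes the other way round — across 180°.
Signed shortest Δλ = ((-96.4 − 148.1 + 180) mod 360) − 180 = 115.5°.
Going east by 115.5° from +148.1° passes through 180° before reaching -96.4°.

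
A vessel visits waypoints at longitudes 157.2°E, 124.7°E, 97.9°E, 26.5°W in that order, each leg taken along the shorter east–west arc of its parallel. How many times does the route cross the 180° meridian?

0

Leg 1: +157.2° → +124.7°, shortest Δλ = -32.5° (west) — does not cross 180°.
Leg 2: +124.7° → +97.9°, shortest Δλ = -26.8° (west) — does not cross 180°.
Leg 3: +97.9° → -26.5°, shortest Δλ = -124.4° (west) — does not cross 180°.
Total crossings: 0.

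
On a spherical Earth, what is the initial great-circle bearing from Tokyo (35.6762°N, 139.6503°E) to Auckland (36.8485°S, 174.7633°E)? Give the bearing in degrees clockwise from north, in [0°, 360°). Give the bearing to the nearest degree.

Δλ = 174.7633 − 139.6503 = 35.1130°.
θ = atan2( sin Δλ · cos φ₂ , cos φ₁ · sin φ₂ − sin φ₁ · cos φ₂ · cos Δλ )
  = atan2(0.46028, -0.86892) = 152.089° → normalised to [0°, 360°): 152.089°.

152°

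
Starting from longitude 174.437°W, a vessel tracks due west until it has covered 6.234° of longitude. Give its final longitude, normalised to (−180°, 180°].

179.329°E

Start at -174.437°; shift −6.234° → -180.671°.
-180.671° lies outside (−180°, 180°]; add 360° → +179.329°.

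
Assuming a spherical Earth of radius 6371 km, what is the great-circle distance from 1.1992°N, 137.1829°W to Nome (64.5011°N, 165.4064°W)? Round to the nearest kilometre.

Δλ = -165.4064 − -137.1829 = -28.2235°.
Δφ = 64.5011 − 1.1992 = 63.3019°.
a = sin²(Δφ/2) + cos φ₁ · cos φ₂ · sin²(Δλ/2) = 0.300941.
c = 2·atan2(√a, √(1−a)) = 1.16133 rad → d = 6371·c ≈ 7398.84 km.

7399 km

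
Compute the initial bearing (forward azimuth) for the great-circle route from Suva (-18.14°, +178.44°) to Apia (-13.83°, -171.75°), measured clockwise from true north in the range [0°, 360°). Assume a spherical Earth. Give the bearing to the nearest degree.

Δλ = -171.75 − 178.44 = -350.19°; wrapped into (−180°, 180°]: 9.81°.
θ = atan2( sin Δλ · cos φ₂ , cos φ₁ · sin φ₂ − sin φ₁ · cos φ₂ · cos Δλ )
  = atan2(0.16544, 0.07073) = 66.852° → normalised to [0°, 360°): 66.852°.

67°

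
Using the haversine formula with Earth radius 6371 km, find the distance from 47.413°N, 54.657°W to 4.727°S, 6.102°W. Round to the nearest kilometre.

7485 km

Δλ = -6.102 − -54.657 = 48.555°.
Δφ = -4.727 − 47.413 = -52.140°.
a = sin²(Δφ/2) + cos φ₁ · cos φ₂ · sin²(Δλ/2) = 0.307141.
c = 2·atan2(√a, √(1−a)) = 1.17481 rad → d = 6371·c ≈ 7484.72 km.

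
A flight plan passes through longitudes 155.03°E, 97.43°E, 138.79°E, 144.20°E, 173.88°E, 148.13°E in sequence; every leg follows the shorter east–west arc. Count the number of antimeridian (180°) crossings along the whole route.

Leg 1: +155.03° → +97.43°, shortest Δλ = -57.6° (west) — does not cross 180°.
Leg 2: +97.43° → +138.79°, shortest Δλ = 41.36° (east) — does not cross 180°.
Leg 3: +138.79° → +144.20°, shortest Δλ = 5.41° (east) — does not cross 180°.
Leg 4: +144.20° → +173.88°, shortest Δλ = 29.68° (east) — does not cross 180°.
Leg 5: +173.88° → +148.13°, shortest Δλ = -25.75° (west) — does not cross 180°.
Total crossings: 0.

0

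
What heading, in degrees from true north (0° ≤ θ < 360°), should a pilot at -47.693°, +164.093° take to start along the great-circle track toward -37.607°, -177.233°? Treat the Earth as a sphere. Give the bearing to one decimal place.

Δλ = -177.233 − 164.093 = -341.326°; wrapped into (−180°, 180°]: 18.674°.
θ = atan2( sin Δλ · cos φ₂ , cos φ₁ · sin φ₂ − sin φ₁ · cos φ₂ · cos Δλ )
  = atan2(0.25365, 0.14428) = 60.368° → normalised to [0°, 360°): 60.368°.

60.4°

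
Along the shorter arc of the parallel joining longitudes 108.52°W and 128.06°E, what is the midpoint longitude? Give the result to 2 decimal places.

170.23°W

Signed shortest Δλ from -108.52° to +128.06° is -123.42°.
Midpoint longitude = -108.52° + (-123.42°)/2 = -108.52° − 61.71° = -170.23°.
(The naïve average (-108.52 + +128.06)/2 = 9.77° is on the wrong side of the globe.)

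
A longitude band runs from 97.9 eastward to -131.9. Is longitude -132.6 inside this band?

Band width going east from +97.9° to -131.9°: ((-131.9 − 97.9) mod 360) = 130.2°.
Offset of -132.6° east of the west edge: ((-132.6 − 97.9) mod 360) = 129.5°.
129.5° ≤ 130.2° ⇒ inside.

Yes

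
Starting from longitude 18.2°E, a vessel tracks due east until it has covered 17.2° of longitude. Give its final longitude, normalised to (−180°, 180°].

Start at +18.2°; shift +17.2° → +35.4°.
+35.4° already lies in (−180°, 180°].

35.4°E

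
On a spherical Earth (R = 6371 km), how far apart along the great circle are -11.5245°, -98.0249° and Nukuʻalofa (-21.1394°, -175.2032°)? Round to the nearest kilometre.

Δλ = -175.2032 − -98.0249 = -77.1783°.
Δφ = -21.1394 − -11.5245 = -9.6149°.
a = sin²(Δφ/2) + cos φ₁ · cos φ₂ · sin²(Δλ/2) = 0.362569.
c = 2·atan2(√a, √(1−a)) = 1.29235 rad → d = 6371·c ≈ 8233.56 km.

8234 km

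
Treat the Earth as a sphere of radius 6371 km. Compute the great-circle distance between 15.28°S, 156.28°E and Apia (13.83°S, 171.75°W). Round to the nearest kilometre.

Δλ = -171.75 − 156.28 = -328.03°; wrapped into (−180°, 180°]: 31.97°.
Δφ = -13.83 − -15.28 = 1.45°.
a = sin²(Δφ/2) + cos φ₁ · cos φ₂ · sin²(Δλ/2) = 0.071196.
c = 2·atan2(√a, √(1−a)) = 0.54019 rad → d = 6371·c ≈ 3441.58 km.

3442 km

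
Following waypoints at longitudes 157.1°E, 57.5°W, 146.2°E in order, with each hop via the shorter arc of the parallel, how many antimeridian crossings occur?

2

Leg 1: +157.1° → -57.5°, shortest Δλ = 145.4° (east) — crosses 180°.
Leg 2: -57.5° → +146.2°, shortest Δλ = -156.3° (west) — crosses 180°.
Total crossings: 2.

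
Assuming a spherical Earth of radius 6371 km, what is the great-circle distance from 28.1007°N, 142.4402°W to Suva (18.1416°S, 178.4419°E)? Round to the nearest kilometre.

Δλ = 178.4419 − -142.4402 = 320.8821°; wrapped into (−180°, 180°]: -39.1179°.
Δφ = -18.1416 − 28.1007 = -46.2423°.
a = sin²(Δφ/2) + cos φ₁ · cos φ₂ · sin²(Δλ/2) = 0.248144.
c = 2·atan2(√a, √(1−a)) = 1.04291 rad → d = 6371·c ≈ 6644.36 km.

6644 km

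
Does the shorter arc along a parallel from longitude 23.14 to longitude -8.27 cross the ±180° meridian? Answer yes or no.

Signed shortest Δλ = ((-8.27 − 23.14 + 180) mod 360) − 180 = -31.41°.
Going west by 31.41° from +23.14° reaches -8.27° without touching 180°.

No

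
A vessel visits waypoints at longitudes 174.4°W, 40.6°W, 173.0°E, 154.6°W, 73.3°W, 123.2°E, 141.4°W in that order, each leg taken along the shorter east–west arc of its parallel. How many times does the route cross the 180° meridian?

Leg 1: -174.4° → -40.6°, shortest Δλ = 133.8° (east) — does not cross 180°.
Leg 2: -40.6° → +173.0°, shortest Δλ = -146.4° (west) — crosses 180°.
Leg 3: +173.0° → -154.6°, shortest Δλ = 32.4° (east) — crosses 180°.
Leg 4: -154.6° → -73.3°, shortest Δλ = 81.3° (east) — does not cross 180°.
Leg 5: -73.3° → +123.2°, shortest Δλ = -163.5° (west) — crosses 180°.
Leg 6: +123.2° → -141.4°, shortest Δλ = 95.4° (east) — crosses 180°.
Total crossings: 4.

4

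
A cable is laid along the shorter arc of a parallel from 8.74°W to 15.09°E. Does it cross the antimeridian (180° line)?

Signed shortest Δλ = ((15.09 − -8.74 + 180) mod 360) − 180 = 23.83°.
Going east by 23.83° from -8.74° reaches +15.09° without touching 180°.

No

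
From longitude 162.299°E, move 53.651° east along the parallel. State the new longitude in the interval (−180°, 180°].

144.050°W

Start at +162.299°; shift +53.651° → +215.950°.
+215.950° lies outside (−180°, 180°]; subtract 360° → -144.050°.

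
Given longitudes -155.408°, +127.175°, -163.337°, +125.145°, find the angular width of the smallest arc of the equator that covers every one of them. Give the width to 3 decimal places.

Sort the longitudes: -163.337°, -155.408°, +125.145°, +127.175°.
Eastward gaps between consecutive values (wrapping around): 7.929°, 280.553°, 2.030°, 69.488°.
Largest gap = 280.553° ⇒ minimal covering band is its complement: 360° − 280.553° = 79.447°.
Band runs from +125.145° eastward to -155.408°, crossing the antimeridian.

79.447°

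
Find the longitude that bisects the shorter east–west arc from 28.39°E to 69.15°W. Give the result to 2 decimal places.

Signed shortest Δλ from +28.39° to -69.15° is -97.54°.
Midpoint longitude = +28.39° + (-97.54°)/2 = +28.39° − 48.77° = -20.38°.

20.38°W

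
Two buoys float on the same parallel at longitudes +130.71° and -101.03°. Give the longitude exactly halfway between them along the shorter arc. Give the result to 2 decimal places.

-165.16°

Signed shortest Δλ from +130.71° to -101.03° is +128.26°.
Midpoint longitude = +130.71° + (+128.26°)/2 = +130.71° + 64.13° = +194.84°.
Normalise into (−180°, 180°]: -165.16°.
(The naïve average (+130.71 + -101.03)/2 = 14.84° is on the wrong side of the globe.)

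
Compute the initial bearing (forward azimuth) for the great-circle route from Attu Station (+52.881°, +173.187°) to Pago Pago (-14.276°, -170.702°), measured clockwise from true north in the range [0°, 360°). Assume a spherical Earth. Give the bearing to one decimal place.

163.2°

Δλ = -170.702 − 173.187 = -343.889°; wrapped into (−180°, 180°]: 16.111°.
θ = atan2( sin Δλ · cos φ₂ , cos φ₁ · sin φ₂ − sin φ₁ · cos φ₂ · cos Δλ )
  = atan2(0.26893, -0.89122) = 163.209° → normalised to [0°, 360°): 163.209°.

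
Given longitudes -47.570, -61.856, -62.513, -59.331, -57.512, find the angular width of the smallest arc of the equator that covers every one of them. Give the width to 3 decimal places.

Sort the longitudes: -62.513°, -61.856°, -59.331°, -57.512°, -47.570°.
Eastward gaps between consecutive values (wrapping around): 0.657°, 2.525°, 1.819°, 9.942°, 345.057°.
Largest gap = 345.057° ⇒ minimal covering band is its complement: 360° − 345.057° = 14.943°.
Band runs from -62.513° eastward to -47.570°.

14.943°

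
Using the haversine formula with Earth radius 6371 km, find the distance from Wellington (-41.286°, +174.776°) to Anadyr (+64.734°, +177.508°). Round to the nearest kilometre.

11791 km

Δλ = 177.508 − 174.776 = 2.732°.
Δφ = 64.734 − -41.286 = 106.020°.
a = sin²(Δφ/2) + cos φ₁ · cos φ₂ · sin²(Δλ/2) = 0.638169.
c = 2·atan2(√a, √(1−a)) = 1.85078 rad → d = 6371·c ≈ 11791.30 km.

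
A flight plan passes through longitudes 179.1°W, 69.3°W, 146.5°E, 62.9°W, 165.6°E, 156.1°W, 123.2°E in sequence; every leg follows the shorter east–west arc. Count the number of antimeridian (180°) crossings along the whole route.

5

Leg 1: -179.1° → -69.3°, shortest Δλ = 109.8° (east) — does not cross 180°.
Leg 2: -69.3° → +146.5°, shortest Δλ = -144.2° (west) — crosses 180°.
Leg 3: +146.5° → -62.9°, shortest Δλ = 150.6° (east) — crosses 180°.
Leg 4: -62.9° → +165.6°, shortest Δλ = -131.5° (west) — crosses 180°.
Leg 5: +165.6° → -156.1°, shortest Δλ = 38.3° (east) — crosses 180°.
Leg 6: -156.1° → +123.2°, shortest Δλ = -80.7° (west) — crosses 180°.
Total crossings: 5.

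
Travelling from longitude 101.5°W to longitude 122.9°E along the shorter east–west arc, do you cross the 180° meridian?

Naïve |122.9 − -101.5| = 224.4° > 180°, so the shorter arc goes the other way round — across 180°.
Signed shortest Δλ = ((122.9 − -101.5 + 180) mod 360) − 180 = -135.6°.
Going west by 135.6° from -101.5° passes through 180° before reaching +122.9°.

Yes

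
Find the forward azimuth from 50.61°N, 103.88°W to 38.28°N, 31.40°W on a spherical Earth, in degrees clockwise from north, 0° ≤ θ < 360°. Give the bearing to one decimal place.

Δλ = -31.40 − -103.88 = 72.48°.
θ = atan2( sin Δλ · cos φ₂ , cos φ₁ · sin φ₂ − sin φ₁ · cos φ₂ · cos Δλ )
  = atan2(0.74858, 0.21050) = 74.294° → normalised to [0°, 360°): 74.294°.

74.3°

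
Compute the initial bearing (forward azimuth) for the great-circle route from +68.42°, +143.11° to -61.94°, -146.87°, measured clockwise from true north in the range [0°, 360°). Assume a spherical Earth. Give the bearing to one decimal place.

Δλ = -146.87 − 143.11 = -289.98°; wrapped into (−180°, 180°]: 70.02°.
θ = atan2( sin Δλ · cos φ₂ , cos φ₁ · sin φ₂ − sin φ₁ · cos φ₂ · cos Δλ )
  = atan2(0.44208, -0.47403) = 136.997° → normalised to [0°, 360°): 136.997°.

137.0°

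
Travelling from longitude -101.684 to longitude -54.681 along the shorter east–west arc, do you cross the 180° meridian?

No

Signed shortest Δλ = ((-54.681 − -101.684 + 180) mod 360) − 180 = 47.003°.
Going east by 47.003° from -101.684° reaches -54.681° without touching 180°.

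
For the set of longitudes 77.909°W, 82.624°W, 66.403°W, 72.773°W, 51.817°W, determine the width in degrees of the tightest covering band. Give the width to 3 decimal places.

Sort the longitudes: -82.624°, -77.909°, -72.773°, -66.403°, -51.817°.
Eastward gaps between consecutive values (wrapping around): 4.715°, 5.136°, 6.370°, 14.586°, 329.193°.
Largest gap = 329.193° ⇒ minimal covering band is its complement: 360° − 329.193° = 30.807°.
Band runs from -82.624° eastward to -51.817°.

30.807°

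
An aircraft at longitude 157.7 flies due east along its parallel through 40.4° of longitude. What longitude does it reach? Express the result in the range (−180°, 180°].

Start at +157.7°; shift +40.4° → +198.1°.
+198.1° lies outside (−180°, 180°]; subtract 360° → -161.9°.

-161.9°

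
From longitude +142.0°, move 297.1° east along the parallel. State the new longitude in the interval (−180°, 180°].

+79.1°

Start at +142.0°; shift +297.1° → +439.1°.
+439.1° lies outside (−180°, 180°]; subtract 360° → +79.1°.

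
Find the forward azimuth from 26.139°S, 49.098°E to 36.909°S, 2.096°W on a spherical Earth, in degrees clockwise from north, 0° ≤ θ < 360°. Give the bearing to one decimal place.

242.9°

Δλ = -2.096 − 49.098 = -51.194°.
θ = atan2( sin Δλ · cos φ₂ , cos φ₁ · sin φ₂ − sin φ₁ · cos φ₂ · cos Δλ )
  = atan2(-0.62310, -0.31837) = -117.065° → normalised to [0°, 360°): 242.935°.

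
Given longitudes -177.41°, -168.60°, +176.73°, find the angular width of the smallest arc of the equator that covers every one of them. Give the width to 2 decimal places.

Sort the longitudes: -177.41°, -168.60°, +176.73°.
Eastward gaps between consecutive values (wrapping around): 8.81°, 345.33°, 5.86°.
Largest gap = 345.33° ⇒ minimal covering band is its complement: 360° − 345.33° = 14.67°.
Band runs from +176.73° eastward to -168.60°, crossing the antimeridian.

14.67°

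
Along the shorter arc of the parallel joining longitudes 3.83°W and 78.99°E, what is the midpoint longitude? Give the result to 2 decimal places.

37.58°E

Signed shortest Δλ from -3.83° to +78.99° is +82.82°.
Midpoint longitude = -3.83° + (+82.82°)/2 = -3.83° + 41.41° = +37.58°.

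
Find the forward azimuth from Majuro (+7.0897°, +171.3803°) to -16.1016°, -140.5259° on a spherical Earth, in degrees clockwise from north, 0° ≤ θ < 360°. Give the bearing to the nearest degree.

116°

Δλ = -140.5259 − 171.3803 = -311.9062°; wrapped into (−180°, 180°]: 48.0938°.
θ = atan2( sin Δλ · cos φ₂ , cos φ₁ · sin φ₂ − sin φ₁ · cos φ₂ · cos Δλ )
  = atan2(0.71504, -0.35442) = 116.366° → normalised to [0°, 360°): 116.366°.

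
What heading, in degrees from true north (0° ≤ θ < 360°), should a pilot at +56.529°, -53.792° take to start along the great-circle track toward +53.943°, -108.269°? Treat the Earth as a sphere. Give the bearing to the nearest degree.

289°

Δλ = -108.269 − -53.792 = -54.477°.
θ = atan2( sin Δλ · cos φ₂ , cos φ₁ · sin φ₂ − sin φ₁ · cos φ₂ · cos Δλ )
  = atan2(-0.47904, 0.16059) = -71.468° → normalised to [0°, 360°): 288.532°.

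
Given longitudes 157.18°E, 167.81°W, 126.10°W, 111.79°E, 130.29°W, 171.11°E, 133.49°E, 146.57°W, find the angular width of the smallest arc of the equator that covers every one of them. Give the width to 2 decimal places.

Sort the longitudes: -167.81°, -146.57°, -130.29°, -126.10°, +111.79°, +133.49°, +157.18°, +171.11°.
Eastward gaps between consecutive values (wrapping around): 21.24°, 16.28°, 4.19°, 237.89°, 21.70°, 23.69°, 13.93°, 21.08°.
Largest gap = 237.89° ⇒ minimal covering band is its complement: 360° − 237.89° = 122.11°.
Band runs from +111.79° eastward to -126.10°, crossing the antimeridian.

122.11°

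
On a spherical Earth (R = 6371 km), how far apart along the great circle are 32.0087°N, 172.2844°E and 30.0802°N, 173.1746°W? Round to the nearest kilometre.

Δλ = -173.1746 − 172.2844 = -345.4590°; wrapped into (−180°, 180°]: 14.5410°.
Δφ = 30.0802 − 32.0087 = -1.9285°.
a = sin²(Δφ/2) + cos φ₁ · cos φ₂ · sin²(Δλ/2) = 0.012035.
c = 2·atan2(√a, √(1−a)) = 0.21985 rad → d = 6371·c ≈ 1400.68 km.

1401 km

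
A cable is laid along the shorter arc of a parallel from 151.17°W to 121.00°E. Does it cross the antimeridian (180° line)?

Yes

Naïve |121.00 − -151.17| = 272.17° > 180°, so the shorter arc goes the other way round — across 180°.
Signed shortest Δλ = ((121.00 − -151.17 + 180) mod 360) − 180 = -87.83°.
Going west by 87.83° from -151.17° passes through 180° before reaching +121.00°.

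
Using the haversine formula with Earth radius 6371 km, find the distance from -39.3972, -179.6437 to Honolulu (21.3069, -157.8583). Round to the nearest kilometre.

7120 km

Δλ = -157.8583 − -179.6437 = 21.7854°.
Δφ = 21.3069 − -39.3972 = 60.7041°.
a = sin²(Δφ/2) + cos φ₁ · cos φ₂ · sin²(Δλ/2) = 0.281049.
c = 2·atan2(√a, √(1−a)) = 1.11753 rad → d = 6371·c ≈ 7119.80 km.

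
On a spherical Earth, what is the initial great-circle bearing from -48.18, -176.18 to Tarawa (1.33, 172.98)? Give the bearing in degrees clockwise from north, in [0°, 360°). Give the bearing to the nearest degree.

346°

Δλ = 172.98 − -176.18 = 349.16°; wrapped into (−180°, 180°]: -10.84°.
θ = atan2( sin Δλ · cos φ₂ , cos φ₁ · sin φ₂ − sin φ₁ · cos φ₂ · cos Δλ )
  = atan2(-0.18802, 0.74722) = -14.124° → normalised to [0°, 360°): 345.876°.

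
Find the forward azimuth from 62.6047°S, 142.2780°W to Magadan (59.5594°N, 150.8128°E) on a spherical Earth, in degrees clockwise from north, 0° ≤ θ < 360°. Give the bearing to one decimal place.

320.9°

Δλ = 150.8128 − -142.2780 = 293.0908°; wrapped into (−180°, 180°]: -66.9092°.
θ = atan2( sin Δλ · cos φ₂ , cos φ₁ · sin φ₂ − sin φ₁ · cos φ₂ · cos Δλ )
  = atan2(-0.46605, 0.57312) = -39.118° → normalised to [0°, 360°): 320.882°.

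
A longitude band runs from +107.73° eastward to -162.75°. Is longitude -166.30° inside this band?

Band width going east from +107.73° to -162.75°: ((-162.75 − 107.73) mod 360) = 89.52°.
Offset of -166.30° east of the west edge: ((-166.30 − 107.73) mod 360) = 85.97°.
85.97° ≤ 89.52° ⇒ inside.

Yes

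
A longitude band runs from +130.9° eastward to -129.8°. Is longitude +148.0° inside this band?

Band width going east from +130.9° to -129.8°: ((-129.8 − 130.9) mod 360) = 99.3°.
Offset of +148.0° east of the west edge: ((148.0 − 130.9) mod 360) = 17.1°.
17.1° ≤ 99.3° ⇒ inside.

Yes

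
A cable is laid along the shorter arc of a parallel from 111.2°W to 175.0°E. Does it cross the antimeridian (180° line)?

Yes

Naïve |175.0 − -111.2| = 286.2° > 180°, so the shorter arc goes the other way round — across 180°.
Signed shortest Δλ = ((175.0 − -111.2 + 180) mod 360) − 180 = -73.8°.
Going west by 73.8° from -111.2° passes through 180° before reaching +175.0°.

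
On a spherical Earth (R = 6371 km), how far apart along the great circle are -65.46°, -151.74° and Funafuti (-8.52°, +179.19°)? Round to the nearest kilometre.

Δλ = 179.19 − -151.74 = 330.93°; wrapped into (−180°, 180°]: -29.07°.
Δφ = -8.52 − -65.46 = 56.94°.
a = sin²(Δφ/2) + cos φ₁ · cos φ₂ · sin²(Δλ/2) = 0.253113.
c = 2·atan2(√a, √(1−a)) = 1.05437 rad → d = 6371·c ≈ 6717.40 km.

6717 km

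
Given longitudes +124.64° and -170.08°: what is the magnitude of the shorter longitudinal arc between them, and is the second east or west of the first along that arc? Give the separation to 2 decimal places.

65.28° east

Raw difference: -170.08 − 124.64 = -294.72°.
Normalise into (−180°, 180°]: -294.72° + 360° = 65.28°.
Positive ⇒ the second point lies to the east; separation 65.28°.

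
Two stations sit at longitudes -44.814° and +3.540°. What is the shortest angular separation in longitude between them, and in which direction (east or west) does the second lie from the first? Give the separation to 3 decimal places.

48.354° east

Raw difference: 3.540 − -44.814 = 48.354°.
Normalise into (−180°, 180°]: 48.354° stays 48.354°.
Positive ⇒ the second point lies to the east; separation 48.354°.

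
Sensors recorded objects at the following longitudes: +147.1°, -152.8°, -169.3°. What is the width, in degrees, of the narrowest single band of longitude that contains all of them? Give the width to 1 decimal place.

60.1°

Sort the longitudes: -169.3°, -152.8°, +147.1°.
Eastward gaps between consecutive values (wrapping around): 16.5°, 299.9°, 43.6°.
Largest gap = 299.9° ⇒ minimal covering band is its complement: 360° − 299.9° = 60.1°.
Band runs from +147.1° eastward to -152.8°, crossing the antimeridian.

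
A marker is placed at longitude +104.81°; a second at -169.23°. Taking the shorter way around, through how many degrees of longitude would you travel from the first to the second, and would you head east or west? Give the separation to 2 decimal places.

Raw difference: -169.23 − 104.81 = -274.04°.
Normalise into (−180°, 180°]: -274.04° + 360° = 85.96°.
Positive ⇒ the second point lies to the east; separation 85.96°.

85.96° east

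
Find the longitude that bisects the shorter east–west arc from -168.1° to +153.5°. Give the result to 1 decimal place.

+172.7°

Signed shortest Δλ from -168.1° to +153.5° is -38.4°.
Midpoint longitude = -168.1° + (-38.4°)/2 = -168.1° − 19.2° = -187.3°.
Normalise into (−180°, 180°]: +172.7°.
(The naïve average (-168.1 + +153.5)/2 = -7.3° is on the wrong side of the globe.)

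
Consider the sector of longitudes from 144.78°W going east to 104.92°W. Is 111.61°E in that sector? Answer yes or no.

No

Band width going east from -144.78° to -104.92°: ((-104.92 − -144.78) mod 360) = 39.86°.
Offset of +111.61° east of the west edge: ((111.61 − -144.78) mod 360) = 256.39°.
256.39° > 39.86° ⇒ outside.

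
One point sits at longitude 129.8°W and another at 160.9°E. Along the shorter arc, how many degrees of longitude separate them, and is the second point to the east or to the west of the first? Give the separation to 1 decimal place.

69.3° west

Raw difference: 160.9 − -129.8 = 290.7°.
Normalise into (−180°, 180°]: 290.7° − 360° = -69.3°.
Negative ⇒ the second point lies to the west; separation 69.3°.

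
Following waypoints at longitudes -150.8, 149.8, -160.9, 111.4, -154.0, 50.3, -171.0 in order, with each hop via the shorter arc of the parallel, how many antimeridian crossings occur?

Leg 1: -150.8° → +149.8°, shortest Δλ = -59.4° (west) — crosses 180°.
Leg 2: +149.8° → -160.9°, shortest Δλ = 49.3° (east) — crosses 180°.
Leg 3: -160.9° → +111.4°, shortest Δλ = -87.7° (west) — crosses 180°.
Leg 4: +111.4° → -154.0°, shortest Δλ = 94.6° (east) — crosses 180°.
Leg 5: -154.0° → +50.3°, shortest Δλ = -155.7° (west) — crosses 180°.
Leg 6: +50.3° → -171.0°, shortest Δλ = 138.7° (east) — crosses 180°.
Total crossings: 6.

6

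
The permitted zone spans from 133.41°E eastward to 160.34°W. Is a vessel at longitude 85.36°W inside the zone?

Band width going east from +133.41° to -160.34°: ((-160.34 − 133.41) mod 360) = 66.25°.
Offset of -85.36° east of the west edge: ((-85.36 − 133.41) mod 360) = 141.23°.
141.23° > 66.25° ⇒ outside.

No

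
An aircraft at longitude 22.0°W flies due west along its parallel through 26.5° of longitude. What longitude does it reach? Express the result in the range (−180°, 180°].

Start at -22.0°; shift −26.5° → -48.5°.
-48.5° already lies in (−180°, 180°].

48.5°W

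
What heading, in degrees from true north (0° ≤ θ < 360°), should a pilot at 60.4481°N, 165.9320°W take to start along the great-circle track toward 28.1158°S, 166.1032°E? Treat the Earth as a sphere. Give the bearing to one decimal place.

204.4°

Δλ = 166.1032 − -165.9320 = 332.0352°; wrapped into (−180°, 180°]: -27.9648°.
θ = atan2( sin Δλ · cos φ₂ , cos φ₁ · sin φ₂ − sin φ₁ · cos φ₂ · cos Δλ )
  = atan2(-0.41359, -0.91010) = -155.561° → normalised to [0°, 360°): 204.439°.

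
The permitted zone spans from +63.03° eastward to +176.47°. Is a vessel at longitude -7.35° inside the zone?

No

Band width going east from +63.03° to +176.47°: ((176.47 − 63.03) mod 360) = 113.44°.
Offset of -7.35° east of the west edge: ((-7.35 − 63.03) mod 360) = 289.62°.
289.62° > 113.44° ⇒ outside.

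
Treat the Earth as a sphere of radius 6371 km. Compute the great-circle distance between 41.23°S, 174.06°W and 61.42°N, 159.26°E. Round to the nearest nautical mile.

6299 nmi

Δλ = 159.26 − -174.06 = 333.32°; wrapped into (−180°, 180°]: -26.68°.
Δφ = 61.42 − -41.23 = 102.65°.
a = sin²(Δφ/2) + cos φ₁ · cos φ₂ · sin²(Δλ/2) = 0.628651.
c = 2·atan2(√a, √(1−a)) = 1.83102 rad → d = 6371·c ≈ 11665.46 km ≈ 6298.84 nmi.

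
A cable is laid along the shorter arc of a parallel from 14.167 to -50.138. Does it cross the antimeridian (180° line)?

No

Signed shortest Δλ = ((-50.138 − 14.167 + 180) mod 360) − 180 = -64.305°.
Going west by 64.305° from +14.167° reaches -50.138° without touching 180°.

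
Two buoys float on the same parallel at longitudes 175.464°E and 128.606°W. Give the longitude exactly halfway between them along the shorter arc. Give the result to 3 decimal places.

156.571°W

Signed shortest Δλ from +175.464° to -128.606° is +55.930°.
Midpoint longitude = +175.464° + (+55.930°)/2 = +175.464° + 27.965° = +203.429°.
Normalise into (−180°, 180°]: -156.571°.
(The naïve average (+175.464 + -128.606)/2 = 23.429° is on the wrong side of the globe.)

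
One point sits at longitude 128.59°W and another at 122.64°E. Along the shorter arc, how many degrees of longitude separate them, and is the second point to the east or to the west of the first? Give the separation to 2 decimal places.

Raw difference: 122.64 − -128.59 = 251.23°.
Normalise into (−180°, 180°]: 251.23° − 360° = -108.77°.
Negative ⇒ the second point lies to the west; separation 108.77°.

108.77° west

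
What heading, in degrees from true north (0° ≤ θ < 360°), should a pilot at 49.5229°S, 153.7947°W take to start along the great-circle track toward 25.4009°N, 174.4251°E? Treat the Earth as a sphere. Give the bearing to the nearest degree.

Δλ = 174.4251 − -153.7947 = 328.2198°; wrapped into (−180°, 180°]: -31.7802°.
θ = atan2( sin Δλ · cos φ₂ , cos φ₁ · sin φ₂ − sin φ₁ · cos φ₂ · cos Δλ )
  = atan2(-0.47575, 0.86256) = -28.879° → normalised to [0°, 360°): 331.121°.

331°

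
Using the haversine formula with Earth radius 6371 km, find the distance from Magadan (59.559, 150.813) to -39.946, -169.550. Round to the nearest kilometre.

11647 km

Δλ = -169.550 − 150.813 = -320.363°; wrapped into (−180°, 180°]: 39.637°.
Δφ = -39.946 − 59.559 = -99.505°.
a = sin²(Δφ/2) + cos φ₁ · cos φ₂ · sin²(Δλ/2) = 0.627216.
c = 2·atan2(√a, √(1−a)) = 1.82806 rad → d = 6371·c ≈ 11646.55 km.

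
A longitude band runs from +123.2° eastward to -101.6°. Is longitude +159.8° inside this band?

Band width going east from +123.2° to -101.6°: ((-101.6 − 123.2) mod 360) = 135.2°.
Offset of +159.8° east of the west edge: ((159.8 − 123.2) mod 360) = 36.6°.
36.6° ≤ 135.2° ⇒ inside.

Yes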